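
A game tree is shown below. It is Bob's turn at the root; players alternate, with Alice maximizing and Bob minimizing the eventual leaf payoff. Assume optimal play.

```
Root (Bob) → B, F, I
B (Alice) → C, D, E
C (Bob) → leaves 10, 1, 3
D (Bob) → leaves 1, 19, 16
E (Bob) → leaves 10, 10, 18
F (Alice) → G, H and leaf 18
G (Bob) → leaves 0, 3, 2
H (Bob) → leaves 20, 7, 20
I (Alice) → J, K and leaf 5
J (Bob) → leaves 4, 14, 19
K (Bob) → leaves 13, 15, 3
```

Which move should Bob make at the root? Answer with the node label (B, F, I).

C (Bob): min(10, 1, 3) = 1
D (Bob): min(1, 19, 16) = 1
E (Bob): min(10, 10, 18) = 10
B (Alice): max(1, 1, 10) = 10
G (Bob): min(0, 3, 2) = 0
H (Bob): min(20, 7, 20) = 7
F (Alice): max(0, 7, 18) = 18
J (Bob): min(4, 14, 19) = 4
K (Bob): min(13, 15, 3) = 3
I (Alice): max(4, 3, 5) = 5
Root (Bob): min(10, 18, 5) = 5
Bob picks the child with the lowest value: I (value 5).

I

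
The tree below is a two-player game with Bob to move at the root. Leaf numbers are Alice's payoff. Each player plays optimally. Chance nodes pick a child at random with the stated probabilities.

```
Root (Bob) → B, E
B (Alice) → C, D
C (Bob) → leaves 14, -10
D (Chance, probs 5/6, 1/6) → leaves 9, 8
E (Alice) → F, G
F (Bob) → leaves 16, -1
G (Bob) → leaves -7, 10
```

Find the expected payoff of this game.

-1

C (Bob): min(14, -10) = -10
D (Chance): 5/6·9 + 1/6·8 = 8.83
B (Alice): max(-10, 8.83) = 8.83
F (Bob): min(16, -1) = -1
G (Bob): min(-7, 10) = -7
E (Alice): max(-1, -7) = -1
Root (Bob): min(8.83, -1) = -1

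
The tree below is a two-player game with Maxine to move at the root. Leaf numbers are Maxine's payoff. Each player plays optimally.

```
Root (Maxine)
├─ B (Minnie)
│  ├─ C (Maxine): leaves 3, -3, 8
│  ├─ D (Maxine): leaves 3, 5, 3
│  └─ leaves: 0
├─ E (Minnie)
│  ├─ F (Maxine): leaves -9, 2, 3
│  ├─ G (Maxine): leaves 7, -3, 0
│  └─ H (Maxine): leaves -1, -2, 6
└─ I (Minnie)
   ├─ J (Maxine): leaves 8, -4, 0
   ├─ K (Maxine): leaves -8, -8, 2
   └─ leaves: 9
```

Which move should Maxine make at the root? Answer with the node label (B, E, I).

E

C (Maxine): max(3, -3, 8) = 8
D (Maxine): max(3, 5, 3) = 5
B (Minnie): min(8, 5, 0) = 0
F (Maxine): max(-9, 2, 3) = 3
G (Maxine): max(7, -3, 0) = 7
H (Maxine): max(-1, -2, 6) = 6
E (Minnie): min(3, 7, 6) = 3
J (Maxine): max(8, -4, 0) = 8
K (Maxine): max(-8, -8, 2) = 2
I (Minnie): min(8, 2, 9) = 2
Root (Maxine): max(0, 3, 2) = 3
Maxine picks the child with the highest value: E (value 3).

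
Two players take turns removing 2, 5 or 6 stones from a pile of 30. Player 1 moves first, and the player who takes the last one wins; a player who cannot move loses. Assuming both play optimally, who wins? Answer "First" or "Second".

Second

W/L table (W = player to move can force a win):
i:   0  1  2  3  4  5  6  7  8  9 10 11 12 13 14 15 16 17 18 19 20 21 22 23 24 25 26 27 28 29 30
     L  L  W  W  L  W  W  W  L  W  W  L  L  W  W  L  W  W  W  L  W  W  L  L  W  W  L  W  W  W  L
Position 30 is L, so the second player wins.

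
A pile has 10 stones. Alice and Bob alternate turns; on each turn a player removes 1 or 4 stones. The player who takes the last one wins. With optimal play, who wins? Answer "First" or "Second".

Compute winning (W) and losing (L) positions by backward induction:
i:   0  1  2  3  4  5  6  7  8  9 10
     L  W  L  W  W  L  W  L  W  W  L
Position 10 is L, so the second player wins.

Second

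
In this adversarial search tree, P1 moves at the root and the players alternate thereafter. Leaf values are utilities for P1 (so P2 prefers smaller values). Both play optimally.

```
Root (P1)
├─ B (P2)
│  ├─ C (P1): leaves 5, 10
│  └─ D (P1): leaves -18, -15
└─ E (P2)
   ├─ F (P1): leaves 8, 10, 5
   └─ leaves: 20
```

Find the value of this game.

C (P1): max(5, 10) = 10
D (P1): max(-18, -15) = -15
B (P2): min(10, -15) = -15
F (P1): max(8, 10, 5) = 10
E (P2): min(10, 20) = 10
Root (P1): max(-15, 10) = 10

10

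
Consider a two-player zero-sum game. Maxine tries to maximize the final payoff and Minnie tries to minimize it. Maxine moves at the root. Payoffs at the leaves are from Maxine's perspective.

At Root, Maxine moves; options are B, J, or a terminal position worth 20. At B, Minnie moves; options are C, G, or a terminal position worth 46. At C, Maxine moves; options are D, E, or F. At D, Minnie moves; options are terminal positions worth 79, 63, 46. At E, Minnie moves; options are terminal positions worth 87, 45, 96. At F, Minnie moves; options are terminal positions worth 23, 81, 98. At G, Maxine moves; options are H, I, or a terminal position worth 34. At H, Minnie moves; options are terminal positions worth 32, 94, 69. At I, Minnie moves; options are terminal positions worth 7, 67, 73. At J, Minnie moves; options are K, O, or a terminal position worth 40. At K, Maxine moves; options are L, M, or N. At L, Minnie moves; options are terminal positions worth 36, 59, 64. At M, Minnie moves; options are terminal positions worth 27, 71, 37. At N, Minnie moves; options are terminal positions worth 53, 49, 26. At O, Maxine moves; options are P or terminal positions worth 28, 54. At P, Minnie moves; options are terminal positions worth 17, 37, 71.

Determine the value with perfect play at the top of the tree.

D (Minnie): min(79, 63, 46) = 46
E (Minnie): min(87, 45, 96) = 45
F (Minnie): min(23, 81, 98) = 23
C (Maxine): max(46, 45, 23) = 46
H (Minnie): min(32, 94, 69) = 32
I (Minnie): min(7, 67, 73) = 7
G (Maxine): max(32, 7, 34) = 34
B (Minnie): min(46, 34, 46) = 34
L (Minnie): min(36, 59, 64) = 36
M (Minnie): min(27, 71, 37) = 27
N (Minnie): min(53, 49, 26) = 26
K (Maxine): max(36, 27, 26) = 36
P (Minnie): min(17, 37, 71) = 17
O (Maxine): max(17, 28, 54) = 54
J (Minnie): min(36, 54, 40) = 36
Root (Maxine): max(34, 36, 20) = 36

36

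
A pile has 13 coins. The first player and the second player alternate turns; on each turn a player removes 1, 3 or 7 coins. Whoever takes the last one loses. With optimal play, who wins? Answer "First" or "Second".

Second

W/L table (W = player to move can force a win):
i:   0  1  2  3  4  5  6  7  8  9 10 11 12 13
     W  L  W  L  W  L  W  L  W  L  W  L  W  L
Position 13 is L, so the second player wins.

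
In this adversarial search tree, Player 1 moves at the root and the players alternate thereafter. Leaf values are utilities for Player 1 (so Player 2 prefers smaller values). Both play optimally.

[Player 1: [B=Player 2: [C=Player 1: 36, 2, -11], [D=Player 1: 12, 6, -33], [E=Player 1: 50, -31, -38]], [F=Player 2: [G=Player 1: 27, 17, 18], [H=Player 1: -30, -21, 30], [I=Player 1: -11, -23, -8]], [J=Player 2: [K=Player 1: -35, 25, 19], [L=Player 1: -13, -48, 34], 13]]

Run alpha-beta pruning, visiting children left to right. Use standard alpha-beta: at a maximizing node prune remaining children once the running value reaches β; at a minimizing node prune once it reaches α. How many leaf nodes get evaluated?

23

C [α=-∞,β=+∞]: v=36
D [α=-∞,β=36]: v=12
E [α=-∞,β=12]: v=50 after child 1 ≥ β → β-cutoff, skip 2
B [α=-∞,β=+∞]: v=12
G [α=12,β=+∞]: v=27
H [α=12,β=27]: v=30
I [α=12,β=27]: v=-8
F [α=12,β=+∞]: v=-8
K [α=12,β=+∞]: v=25
L [α=12,β=25]: v=34
J [α=12,β=+∞]: v=13
Root [α=-∞,β=+∞]: v=13
Leaves evaluated: 23 of 25.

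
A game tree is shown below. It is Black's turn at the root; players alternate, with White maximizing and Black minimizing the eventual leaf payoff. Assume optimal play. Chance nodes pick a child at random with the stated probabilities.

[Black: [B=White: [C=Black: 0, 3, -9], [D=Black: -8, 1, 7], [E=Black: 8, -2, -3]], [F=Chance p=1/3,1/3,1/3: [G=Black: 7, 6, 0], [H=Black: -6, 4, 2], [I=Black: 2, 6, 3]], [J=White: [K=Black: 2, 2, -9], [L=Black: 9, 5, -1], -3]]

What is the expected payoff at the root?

-3

C (Black): min(0, 3, -9) = -9
D (Black): min(-8, 1, 7) = -8
E (Black): min(8, -2, -3) = -3
B (White): max(-9, -8, -3) = -3
G (Black): min(7, 6, 0) = 0
H (Black): min(-6, 4, 2) = -6
I (Black): min(2, 6, 3) = 2
F (Chance): 1/3·0 + 1/3·-6 + 1/3·2 = -1.33
K (Black): min(2, 2, -9) = -9
L (Black): min(9, 5, -1) = -1
J (White): max(-9, -1, -3) = -1
Root (Black): min(-3, -1.33, -1) = -3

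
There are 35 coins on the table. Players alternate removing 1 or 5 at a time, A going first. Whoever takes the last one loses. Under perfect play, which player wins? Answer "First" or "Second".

Second

Positions where the player to move wins (W) vs loses (L):
i:   0  1  2  3  4  5  6  7  8  9 10 11 12 13 14 15 16 17 18 19 20 21 22 23 24 25 26 27 28 29 30 31 32 33 34 35
     W  L  W  L  W  L  W  L  W  L  W  L  W  L  W  L  W  L  W  L  W  L  W  L  W  L  W  L  W  L  W  L  W  L  W  L
Position 35 is L, so the second player wins.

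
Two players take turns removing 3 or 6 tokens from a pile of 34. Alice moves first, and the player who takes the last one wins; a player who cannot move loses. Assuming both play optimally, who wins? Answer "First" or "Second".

Positions where the player to move wins (W) vs loses (L):
i:   0  1  2  3  4  5  6  7  8  9 10 11 12 13 14 15 16 17 18 19 20 21 22 23 24 25 26 27 28 29 30 31 32 33 34
     L  L  L  W  W  W  W  W  W  L  L  L  W  W  W  W  W  W  L  L  L  W  W  W  W  W  W  L  L  L  W  W  W  W  W
Position 34 is W, so the first player wins.

First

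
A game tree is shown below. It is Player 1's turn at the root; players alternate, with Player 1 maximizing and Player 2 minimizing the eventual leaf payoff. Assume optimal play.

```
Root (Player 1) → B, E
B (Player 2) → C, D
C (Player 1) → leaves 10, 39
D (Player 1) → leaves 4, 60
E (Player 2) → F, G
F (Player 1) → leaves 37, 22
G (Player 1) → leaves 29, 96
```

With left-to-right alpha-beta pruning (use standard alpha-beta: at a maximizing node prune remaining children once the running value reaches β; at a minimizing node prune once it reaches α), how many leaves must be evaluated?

C [α=-∞,β=+∞]: v=39
D [α=-∞,β=39]: v=60
B [α=-∞,β=+∞]: v=39
F [α=39,β=+∞]: v=37
E [α=39,β=+∞]: v=37 after child 1 ≤ α → α-cutoff, skip 1
Root [α=-∞,β=+∞]: v=39
Leaves evaluated: 6 of 8.

6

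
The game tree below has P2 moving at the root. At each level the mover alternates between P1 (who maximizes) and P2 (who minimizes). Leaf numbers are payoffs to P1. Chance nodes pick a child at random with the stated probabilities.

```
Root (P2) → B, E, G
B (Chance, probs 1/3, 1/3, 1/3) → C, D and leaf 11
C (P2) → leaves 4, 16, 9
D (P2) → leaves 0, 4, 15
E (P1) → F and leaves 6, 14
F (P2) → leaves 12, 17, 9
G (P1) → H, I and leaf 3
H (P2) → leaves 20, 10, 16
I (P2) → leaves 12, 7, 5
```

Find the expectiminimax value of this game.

5

C (P2): min(4, 16, 9) = 4
D (P2): min(0, 4, 15) = 0
B (Chance): 1/3·4 + 1/3·0 + 1/3·11 = 5
F (P2): min(12, 17, 9) = 9
E (P1): max(9, 6, 14) = 14
H (P2): min(20, 10, 16) = 10
I (P2): min(12, 7, 5) = 5
G (P1): max(10, 5, 3) = 10
Root (P2): min(5, 14, 10) = 5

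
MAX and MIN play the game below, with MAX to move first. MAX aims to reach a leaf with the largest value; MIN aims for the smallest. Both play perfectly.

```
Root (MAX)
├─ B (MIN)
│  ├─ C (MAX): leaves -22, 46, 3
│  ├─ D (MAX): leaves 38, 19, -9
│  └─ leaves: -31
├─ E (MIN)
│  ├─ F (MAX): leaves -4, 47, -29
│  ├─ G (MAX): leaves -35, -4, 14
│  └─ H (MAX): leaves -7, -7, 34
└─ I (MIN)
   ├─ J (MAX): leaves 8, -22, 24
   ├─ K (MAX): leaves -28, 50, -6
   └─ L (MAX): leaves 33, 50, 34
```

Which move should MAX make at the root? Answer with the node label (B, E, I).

C (MAX): max(-22, 46, 3) = 46
D (MAX): max(38, 19, -9) = 38
B (MIN): min(46, 38, -31) = -31
F (MAX): max(-4, 47, -29) = 47
G (MAX): max(-35, -4, 14) = 14
H (MAX): max(-7, -7, 34) = 34
E (MIN): min(47, 14, 34) = 14
J (MAX): max(8, -22, 24) = 24
K (MAX): max(-28, 50, -6) = 50
L (MAX): max(33, 50, 34) = 50
I (MIN): min(24, 50, 50) = 24
Root (MAX): max(-31, 14, 24) = 24
MAX picks the child with the highest value: I (value 24).

I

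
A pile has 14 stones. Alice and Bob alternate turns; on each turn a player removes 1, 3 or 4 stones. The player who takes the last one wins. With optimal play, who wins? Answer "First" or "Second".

Second

Mark each pile size as W (mover wins) or L (mover loses):
i:   0  1  2  3  4  5  6  7  8  9 10 11 12 13 14
     L  W  L  W  W  W  W  L  W  L  W  W  W  W  L
Position 14 is L, so the second player wins.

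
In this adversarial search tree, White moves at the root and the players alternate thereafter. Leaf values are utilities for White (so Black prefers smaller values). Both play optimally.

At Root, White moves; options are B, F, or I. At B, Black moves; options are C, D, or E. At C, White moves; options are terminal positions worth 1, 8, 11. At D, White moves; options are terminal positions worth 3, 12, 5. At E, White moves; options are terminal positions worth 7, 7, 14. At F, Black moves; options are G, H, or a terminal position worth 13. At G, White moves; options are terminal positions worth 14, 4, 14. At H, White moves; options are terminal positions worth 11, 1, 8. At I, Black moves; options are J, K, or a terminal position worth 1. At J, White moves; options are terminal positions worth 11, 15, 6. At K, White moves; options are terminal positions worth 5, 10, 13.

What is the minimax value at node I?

1

J: max(11, 15, 6) = 15
K: max(5, 10, 13) = 13
I: min(15, 13, 1) = 1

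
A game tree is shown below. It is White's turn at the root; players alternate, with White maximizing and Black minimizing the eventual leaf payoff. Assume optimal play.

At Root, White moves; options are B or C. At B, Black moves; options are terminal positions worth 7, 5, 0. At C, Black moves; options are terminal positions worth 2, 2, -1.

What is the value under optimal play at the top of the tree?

0

B (Black): min(7, 5, 0) = 0
C (Black): min(2, 2, -1) = -1
Root (White): max(0, -1) = 0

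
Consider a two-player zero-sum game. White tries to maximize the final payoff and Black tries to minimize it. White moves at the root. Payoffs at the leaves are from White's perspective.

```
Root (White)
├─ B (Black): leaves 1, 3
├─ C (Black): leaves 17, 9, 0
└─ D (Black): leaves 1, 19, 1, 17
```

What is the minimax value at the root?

1

B (Black): min(1, 3) = 1
C (Black): min(17, 9, 0) = 0
D (Black): min(1, 19, 1, 17) = 1
Root (White): max(1, 0, 1) = 1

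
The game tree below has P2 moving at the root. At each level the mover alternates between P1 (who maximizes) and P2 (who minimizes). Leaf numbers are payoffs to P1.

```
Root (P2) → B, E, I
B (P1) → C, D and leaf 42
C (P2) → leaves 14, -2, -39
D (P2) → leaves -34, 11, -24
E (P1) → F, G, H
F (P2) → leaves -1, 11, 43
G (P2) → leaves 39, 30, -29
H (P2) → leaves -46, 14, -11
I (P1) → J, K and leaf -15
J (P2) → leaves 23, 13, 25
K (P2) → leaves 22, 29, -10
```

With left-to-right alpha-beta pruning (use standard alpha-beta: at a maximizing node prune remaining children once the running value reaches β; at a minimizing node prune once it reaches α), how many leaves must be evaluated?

17

C [α=-∞,β=+∞]: v=-39
D [α=-39,β=+∞]: v=-34
B [α=-∞,β=+∞]: v=42
F [α=-∞,β=42]: v=-1
G [α=-1,β=42]: v=-29
H [α=-1,β=42]: v=-46 after child 1 ≤ α → α-cutoff, skip 2
E [α=-∞,β=42]: v=-1
J [α=-∞,β=-1]: v=13
I [α=-∞,β=-1]: v=13 after child 1 ≥ β → β-cutoff, skip 2
Root [α=-∞,β=+∞]: v=-1
Leaves evaluated: 17 of 23.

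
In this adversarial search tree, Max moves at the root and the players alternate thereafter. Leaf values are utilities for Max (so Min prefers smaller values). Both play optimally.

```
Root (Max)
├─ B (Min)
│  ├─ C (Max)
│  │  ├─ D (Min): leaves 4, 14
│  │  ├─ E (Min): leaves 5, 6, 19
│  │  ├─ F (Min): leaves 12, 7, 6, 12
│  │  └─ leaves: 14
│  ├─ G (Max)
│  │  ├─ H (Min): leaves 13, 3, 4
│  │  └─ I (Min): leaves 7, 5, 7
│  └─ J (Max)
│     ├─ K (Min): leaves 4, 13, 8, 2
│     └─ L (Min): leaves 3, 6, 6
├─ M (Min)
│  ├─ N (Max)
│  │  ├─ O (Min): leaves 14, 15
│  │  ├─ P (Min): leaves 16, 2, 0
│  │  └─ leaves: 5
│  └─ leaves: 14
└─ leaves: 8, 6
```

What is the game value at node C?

14

D: min(4, 14) = 4
E: min(5, 6, 19) = 5
F: min(12, 7, 6, 12) = 6
C: max(4, 5, 6, 14) = 14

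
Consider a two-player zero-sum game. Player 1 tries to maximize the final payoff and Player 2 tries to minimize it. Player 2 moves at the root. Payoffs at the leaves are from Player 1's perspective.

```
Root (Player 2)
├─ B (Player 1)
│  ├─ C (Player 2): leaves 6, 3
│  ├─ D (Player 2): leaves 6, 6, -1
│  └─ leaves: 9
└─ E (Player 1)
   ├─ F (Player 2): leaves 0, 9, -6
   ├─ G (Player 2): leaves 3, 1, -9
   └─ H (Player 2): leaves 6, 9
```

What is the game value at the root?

6

C (Player 2): min(6, 3) = 3
D (Player 2): min(6, 6, -1) = -1
B (Player 1): max(3, -1, 9) = 9
F (Player 2): min(0, 9, -6) = -6
G (Player 2): min(3, 1, -9) = -9
H (Player 2): min(6, 9) = 6
E (Player 1): max(-6, -9, 6) = 6
Root (Player 2): min(9, 6) = 6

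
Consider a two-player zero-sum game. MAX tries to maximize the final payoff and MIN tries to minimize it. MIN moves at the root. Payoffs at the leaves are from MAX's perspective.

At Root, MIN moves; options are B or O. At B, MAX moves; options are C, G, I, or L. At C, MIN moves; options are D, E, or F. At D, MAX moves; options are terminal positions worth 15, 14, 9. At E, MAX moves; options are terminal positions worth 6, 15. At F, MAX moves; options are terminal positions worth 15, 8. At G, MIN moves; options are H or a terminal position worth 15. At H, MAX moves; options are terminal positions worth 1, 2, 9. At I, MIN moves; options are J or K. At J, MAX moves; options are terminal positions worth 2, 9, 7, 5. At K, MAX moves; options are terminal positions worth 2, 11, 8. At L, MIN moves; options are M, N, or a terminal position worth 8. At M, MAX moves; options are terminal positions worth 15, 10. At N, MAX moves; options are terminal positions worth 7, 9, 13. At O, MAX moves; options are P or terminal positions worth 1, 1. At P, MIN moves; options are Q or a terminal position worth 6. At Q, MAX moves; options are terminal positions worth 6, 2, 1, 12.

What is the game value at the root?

6

D (MAX): max(15, 14, 9) = 15
E (MAX): max(6, 15) = 15
F (MAX): max(15, 8) = 15
C (MIN): min(15, 15, 15) = 15
H (MAX): max(1, 2, 9) = 9
G (MIN): min(9, 15) = 9
J (MAX): max(2, 9, 7, 5) = 9
K (MAX): max(2, 11, 8) = 11
I (MIN): min(9, 11) = 9
M (MAX): max(15, 10) = 15
N (MAX): max(7, 9, 13) = 13
L (MIN): min(15, 13, 8) = 8
B (MAX): max(15, 9, 9, 8) = 15
Q (MAX): max(6, 2, 1, 12) = 12
P (MIN): min(12, 6) = 6
O (MAX): max(6, 1, 1) = 6
Root (MIN): min(15, 6) = 6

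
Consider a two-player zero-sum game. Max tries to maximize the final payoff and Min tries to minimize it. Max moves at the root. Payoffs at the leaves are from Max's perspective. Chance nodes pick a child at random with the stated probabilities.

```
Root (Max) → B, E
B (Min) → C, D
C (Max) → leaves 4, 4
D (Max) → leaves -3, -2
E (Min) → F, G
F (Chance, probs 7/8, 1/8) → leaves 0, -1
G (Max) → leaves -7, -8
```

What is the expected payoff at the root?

-2

C (Max): max(4, 4) = 4
D (Max): max(-3, -2) = -2
B (Min): min(4, -2) = -2
F (Chance): 7/8·0 + 1/8·-1 = -0.12
G (Max): max(-7, -8) = -7
E (Min): min(-0.12, -7) = -7
Root (Max): max(-2, -7) = -2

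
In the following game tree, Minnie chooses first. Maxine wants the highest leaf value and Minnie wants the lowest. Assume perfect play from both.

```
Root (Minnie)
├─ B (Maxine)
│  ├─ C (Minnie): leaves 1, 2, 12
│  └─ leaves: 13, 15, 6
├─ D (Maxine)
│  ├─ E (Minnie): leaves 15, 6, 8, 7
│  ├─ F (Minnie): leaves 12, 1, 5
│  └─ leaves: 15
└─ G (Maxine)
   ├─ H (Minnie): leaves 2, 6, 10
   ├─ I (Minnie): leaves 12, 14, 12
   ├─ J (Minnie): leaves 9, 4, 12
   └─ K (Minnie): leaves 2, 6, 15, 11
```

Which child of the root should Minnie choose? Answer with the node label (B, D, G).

C (Minnie): min(1, 2, 12) = 1
B (Maxine): max(1, 13, 15, 6) = 15
E (Minnie): min(15, 6, 8, 7) = 6
F (Minnie): min(12, 1, 5) = 1
D (Maxine): max(6, 1, 15) = 15
H (Minnie): min(2, 6, 10) = 2
I (Minnie): min(12, 14, 12) = 12
J (Minnie): min(9, 4, 12) = 4
K (Minnie): min(2, 6, 15, 11) = 2
G (Maxine): max(2, 12, 4, 2) = 12
Root (Minnie): min(15, 15, 12) = 12
Minnie picks the child with the lowest value: G (value 12).

G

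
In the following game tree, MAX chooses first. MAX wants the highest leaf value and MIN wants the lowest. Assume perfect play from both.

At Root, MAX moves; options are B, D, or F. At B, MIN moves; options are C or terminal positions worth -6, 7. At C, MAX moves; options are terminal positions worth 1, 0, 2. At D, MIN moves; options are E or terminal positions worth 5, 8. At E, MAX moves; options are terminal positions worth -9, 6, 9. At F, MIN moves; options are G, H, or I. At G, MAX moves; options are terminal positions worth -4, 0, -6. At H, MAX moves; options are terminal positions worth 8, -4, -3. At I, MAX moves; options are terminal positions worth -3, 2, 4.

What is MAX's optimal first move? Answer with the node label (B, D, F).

D

C (MAX): max(1, 0, 2) = 2
B (MIN): min(2, -6, 7) = -6
E (MAX): max(-9, 6, 9) = 9
D (MIN): min(9, 5, 8) = 5
G (MAX): max(-4, 0, -6) = 0
H (MAX): max(8, -4, -3) = 8
I (MAX): max(-3, 2, 4) = 4
F (MIN): min(0, 8, 4) = 0
Root (MAX): max(-6, 5, 0) = 5
MAX picks the child with the highest value: D (value 5).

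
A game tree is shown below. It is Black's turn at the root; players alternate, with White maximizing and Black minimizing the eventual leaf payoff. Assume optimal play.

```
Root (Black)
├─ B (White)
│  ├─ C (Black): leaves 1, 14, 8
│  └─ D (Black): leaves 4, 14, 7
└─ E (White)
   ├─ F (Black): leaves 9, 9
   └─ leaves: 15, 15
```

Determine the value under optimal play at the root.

C (Black): min(1, 14, 8) = 1
D (Black): min(4, 14, 7) = 4
B (White): max(1, 4) = 4
F (Black): min(9, 9) = 9
E (White): max(9, 15, 15) = 15
Root (Black): min(4, 15) = 4

4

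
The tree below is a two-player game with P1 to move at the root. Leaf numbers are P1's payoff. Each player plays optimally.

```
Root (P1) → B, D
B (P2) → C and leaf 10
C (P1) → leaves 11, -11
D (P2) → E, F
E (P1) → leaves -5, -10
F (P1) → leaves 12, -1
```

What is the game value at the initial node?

10

C (P1): max(11, -11) = 11
B (P2): min(11, 10) = 10
E (P1): max(-5, -10) = -5
F (P1): max(12, -1) = 12
D (P2): min(-5, 12) = -5
Root (P1): max(10, -5) = 10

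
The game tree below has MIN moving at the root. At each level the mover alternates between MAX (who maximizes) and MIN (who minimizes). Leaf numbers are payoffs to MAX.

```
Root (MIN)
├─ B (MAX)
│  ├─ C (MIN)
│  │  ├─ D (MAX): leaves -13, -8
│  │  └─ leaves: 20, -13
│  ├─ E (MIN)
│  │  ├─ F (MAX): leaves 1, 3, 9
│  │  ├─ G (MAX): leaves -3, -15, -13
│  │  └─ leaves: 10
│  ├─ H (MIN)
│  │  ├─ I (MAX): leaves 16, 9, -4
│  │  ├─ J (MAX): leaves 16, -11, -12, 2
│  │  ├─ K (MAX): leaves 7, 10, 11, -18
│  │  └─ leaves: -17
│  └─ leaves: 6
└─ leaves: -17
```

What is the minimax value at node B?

6

D: max(-13, -8) = -8
C: min(-8, 20, -13) = -13
F: max(1, 3, 9) = 9
G: max(-3, -15, -13) = -3
E: min(9, -3, 10) = -3
I: max(16, 9, -4) = 16
J: max(16, -11, -12, 2) = 16
K: max(7, 10, 11, -18) = 11
H: min(16, 16, 11, -17) = -17
B: max(-13, -3, -17, 6) = 6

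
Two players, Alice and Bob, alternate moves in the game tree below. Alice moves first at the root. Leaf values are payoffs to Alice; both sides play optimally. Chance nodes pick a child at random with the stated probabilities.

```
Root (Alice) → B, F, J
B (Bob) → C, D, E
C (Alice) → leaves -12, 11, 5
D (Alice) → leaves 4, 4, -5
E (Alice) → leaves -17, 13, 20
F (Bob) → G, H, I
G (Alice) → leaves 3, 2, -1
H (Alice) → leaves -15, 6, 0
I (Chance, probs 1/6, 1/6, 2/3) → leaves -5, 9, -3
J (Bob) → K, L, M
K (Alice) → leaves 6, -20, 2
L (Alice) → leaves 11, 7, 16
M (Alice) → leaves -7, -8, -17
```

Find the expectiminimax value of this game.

4

C (Alice): max(-12, 11, 5) = 11
D (Alice): max(4, 4, -5) = 4
E (Alice): max(-17, 13, 20) = 20
B (Bob): min(11, 4, 20) = 4
G (Alice): max(3, 2, -1) = 3
H (Alice): max(-15, 6, 0) = 6
I (Chance): 1/6·-5 + 1/6·9 + 2/3·-3 = -1.33
F (Bob): min(3, 6, -1.33) = -1.33
K (Alice): max(6, -20, 2) = 6
L (Alice): max(11, 7, 16) = 16
M (Alice): max(-7, -8, -17) = -7
J (Bob): min(6, 16, -7) = -7
Root (Alice): max(4, -1.33, -7) = 4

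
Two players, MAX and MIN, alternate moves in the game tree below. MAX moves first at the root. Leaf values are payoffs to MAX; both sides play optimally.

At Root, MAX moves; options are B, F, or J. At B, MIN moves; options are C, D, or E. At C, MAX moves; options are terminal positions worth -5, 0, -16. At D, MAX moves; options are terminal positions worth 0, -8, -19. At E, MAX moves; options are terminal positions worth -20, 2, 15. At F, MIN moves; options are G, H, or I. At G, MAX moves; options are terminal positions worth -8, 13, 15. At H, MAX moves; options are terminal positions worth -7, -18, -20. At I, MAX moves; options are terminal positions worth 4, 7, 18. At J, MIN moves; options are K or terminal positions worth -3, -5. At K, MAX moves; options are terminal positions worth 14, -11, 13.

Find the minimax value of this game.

C (MAX): max(-5, 0, -16) = 0
D (MAX): max(0, -8, -19) = 0
E (MAX): max(-20, 2, 15) = 15
B (MIN): min(0, 0, 15) = 0
G (MAX): max(-8, 13, 15) = 15
H (MAX): max(-7, -18, -20) = -7
I (MAX): max(4, 7, 18) = 18
F (MIN): min(15, -7, 18) = -7
K (MAX): max(14, -11, 13) = 14
J (MIN): min(14, -3, -5) = -5
Root (MAX): max(0, -7, -5) = 0

0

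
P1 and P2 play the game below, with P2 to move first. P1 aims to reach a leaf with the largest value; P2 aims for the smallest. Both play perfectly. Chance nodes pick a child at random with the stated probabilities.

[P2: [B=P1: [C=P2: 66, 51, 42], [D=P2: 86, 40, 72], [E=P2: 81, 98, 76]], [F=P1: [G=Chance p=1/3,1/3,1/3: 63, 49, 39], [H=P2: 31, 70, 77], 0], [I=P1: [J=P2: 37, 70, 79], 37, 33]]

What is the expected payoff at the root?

37

C (P2): min(66, 51, 42) = 42
D (P2): min(86, 40, 72) = 40
E (P2): min(81, 98, 76) = 76
B (P1): max(42, 40, 76) = 76
G (Chance): 1/3·63 + 1/3·49 + 1/3·39 = 50.33
H (P2): min(31, 70, 77) = 31
F (P1): max(50.33, 31, 0) = 50.33
J (P2): min(37, 70, 79) = 37
I (P1): max(37, 37, 33) = 37
Root (P2): min(76, 50.33, 37) = 37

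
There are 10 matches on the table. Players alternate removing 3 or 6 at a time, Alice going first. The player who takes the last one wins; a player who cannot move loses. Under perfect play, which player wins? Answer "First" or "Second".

Second

i:   0  1  2  3  4  5  6  7  8  9 10
     L  L  L  W  W  W  W  W  W  L  L
Position 10 is L, so the second player wins.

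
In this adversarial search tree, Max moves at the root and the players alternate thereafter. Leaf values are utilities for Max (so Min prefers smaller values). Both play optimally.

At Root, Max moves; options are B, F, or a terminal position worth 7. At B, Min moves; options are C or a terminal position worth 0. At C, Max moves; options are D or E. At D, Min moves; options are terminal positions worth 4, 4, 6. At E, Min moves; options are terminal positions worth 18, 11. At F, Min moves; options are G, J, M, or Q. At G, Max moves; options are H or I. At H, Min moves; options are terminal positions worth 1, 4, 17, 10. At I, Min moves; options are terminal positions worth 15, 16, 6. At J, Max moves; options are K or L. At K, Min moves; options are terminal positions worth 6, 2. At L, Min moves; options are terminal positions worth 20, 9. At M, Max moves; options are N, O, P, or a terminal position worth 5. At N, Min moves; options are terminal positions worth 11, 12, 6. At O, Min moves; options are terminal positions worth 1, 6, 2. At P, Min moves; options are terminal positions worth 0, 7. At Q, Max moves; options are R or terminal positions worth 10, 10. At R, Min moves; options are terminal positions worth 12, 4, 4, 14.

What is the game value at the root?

7

D (Min): min(4, 4, 6) = 4
E (Min): min(18, 11) = 11
C (Max): max(4, 11) = 11
B (Min): min(11, 0) = 0
H (Min): min(1, 4, 17, 10) = 1
I (Min): min(15, 16, 6) = 6
G (Max): max(1, 6) = 6
K (Min): min(6, 2) = 2
L (Min): min(20, 9) = 9
J (Max): max(2, 9) = 9
N (Min): min(11, 12, 6) = 6
O (Min): min(1, 6, 2) = 1
P (Min): min(0, 7) = 0
M (Max): max(6, 1, 0, 5) = 6
R (Min): min(12, 4, 4, 14) = 4
Q (Max): max(4, 10, 10) = 10
F (Min): min(6, 9, 6, 10) = 6
Root (Max): max(0, 6, 7) = 7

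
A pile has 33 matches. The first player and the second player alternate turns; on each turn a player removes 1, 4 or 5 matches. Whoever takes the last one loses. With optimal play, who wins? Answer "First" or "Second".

Mark each pile size as W (mover wins) or L (mover loses):
i:   0  1  2  3  4  5  6  7  8  9 10 11 12 13 14 15 16 17 18 19 20 21 22 23 24 25 26 27 28 29 30 31 32 33
     W  L  W  L  W  W  W  W  W  L  W  L  W  W  W  W  W  L  W  L  W  W  W  W  W  L  W  L  W  W  W  W  W  L
Position 33 is L, so the second player wins.

Second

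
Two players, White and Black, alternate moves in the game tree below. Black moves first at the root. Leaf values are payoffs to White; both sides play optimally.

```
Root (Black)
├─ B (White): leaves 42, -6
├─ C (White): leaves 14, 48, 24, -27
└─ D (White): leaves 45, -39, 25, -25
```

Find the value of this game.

42

B (White): max(42, -6) = 42
C (White): max(14, 48, 24, -27) = 48
D (White): max(45, -39, 25, -25) = 45
Root (Black): min(42, 48, 45) = 42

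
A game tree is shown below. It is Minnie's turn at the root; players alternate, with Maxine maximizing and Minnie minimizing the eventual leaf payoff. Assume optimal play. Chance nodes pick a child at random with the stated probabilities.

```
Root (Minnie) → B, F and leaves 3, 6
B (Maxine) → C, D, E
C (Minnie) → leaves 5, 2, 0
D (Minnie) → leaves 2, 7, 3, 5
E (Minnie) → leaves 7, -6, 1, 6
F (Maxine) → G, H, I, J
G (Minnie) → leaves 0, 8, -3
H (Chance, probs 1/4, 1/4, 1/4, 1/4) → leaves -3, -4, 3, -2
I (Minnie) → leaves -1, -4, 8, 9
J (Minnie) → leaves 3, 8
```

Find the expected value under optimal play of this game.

C (Minnie): min(5, 2, 0) = 0
D (Minnie): min(2, 7, 3, 5) = 2
E (Minnie): min(7, -6, 1, 6) = -6
B (Maxine): max(0, 2, -6) = 2
G (Minnie): min(0, 8, -3) = -3
H (Chance): 1/4·-3 + 1/4·-4 + 1/4·3 + 1/4·-2 = -1.5
I (Minnie): min(-1, -4, 8, 9) = -4
J (Minnie): min(3, 8) = 3
F (Maxine): max(-3, -1.5, -4, 3) = 3
Root (Minnie): min(2, 3, 3, 6) = 2

2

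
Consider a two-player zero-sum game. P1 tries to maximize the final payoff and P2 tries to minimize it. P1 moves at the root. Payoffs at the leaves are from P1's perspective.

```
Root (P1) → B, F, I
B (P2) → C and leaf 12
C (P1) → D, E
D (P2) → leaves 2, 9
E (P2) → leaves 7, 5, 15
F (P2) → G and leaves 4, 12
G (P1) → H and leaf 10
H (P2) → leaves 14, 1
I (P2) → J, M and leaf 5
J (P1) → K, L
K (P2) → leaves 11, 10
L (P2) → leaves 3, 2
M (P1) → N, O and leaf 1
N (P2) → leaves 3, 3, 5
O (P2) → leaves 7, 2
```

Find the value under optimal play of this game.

D (P2): min(2, 9) = 2
E (P2): min(7, 5, 15) = 5
C (P1): max(2, 5) = 5
B (P2): min(5, 12) = 5
H (P2): min(14, 1) = 1
G (P1): max(1, 10) = 10
F (P2): min(10, 4, 12) = 4
K (P2): min(11, 10) = 10
L (P2): min(3, 2) = 2
J (P1): max(10, 2) = 10
N (P2): min(3, 3, 5) = 3
O (P2): min(7, 2) = 2
M (P1): max(3, 2, 1) = 3
I (P2): min(10, 3, 5) = 3
Root (P1): max(5, 4, 3) = 5

5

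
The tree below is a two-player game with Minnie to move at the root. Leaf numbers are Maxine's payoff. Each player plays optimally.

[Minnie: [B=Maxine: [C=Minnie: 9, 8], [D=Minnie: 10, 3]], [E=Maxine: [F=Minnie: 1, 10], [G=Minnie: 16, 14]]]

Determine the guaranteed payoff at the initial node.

C (Minnie): min(9, 8) = 8
D (Minnie): min(10, 3) = 3
B (Maxine): max(8, 3) = 8
F (Minnie): min(1, 10) = 1
G (Minnie): min(16, 14) = 14
E (Maxine): max(1, 14) = 14
Root (Minnie): min(8, 14) = 8

8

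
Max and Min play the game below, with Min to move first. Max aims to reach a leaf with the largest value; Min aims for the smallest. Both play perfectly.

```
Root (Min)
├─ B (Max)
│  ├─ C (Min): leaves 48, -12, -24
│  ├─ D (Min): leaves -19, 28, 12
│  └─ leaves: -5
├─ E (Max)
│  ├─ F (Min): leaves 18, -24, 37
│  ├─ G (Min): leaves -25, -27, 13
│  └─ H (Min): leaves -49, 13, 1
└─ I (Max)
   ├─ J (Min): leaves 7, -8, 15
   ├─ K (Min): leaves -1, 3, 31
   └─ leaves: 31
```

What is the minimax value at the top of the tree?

-24

C (Min): min(48, -12, -24) = -24
D (Min): min(-19, 28, 12) = -19
B (Max): max(-24, -19, -5) = -5
F (Min): min(18, -24, 37) = -24
G (Min): min(-25, -27, 13) = -27
H (Min): min(-49, 13, 1) = -49
E (Max): max(-24, -27, -49) = -24
J (Min): min(7, -8, 15) = -8
K (Min): min(-1, 3, 31) = -1
I (Max): max(-8, -1, 31) = 31
Root (Min): min(-5, -24, 31) = -24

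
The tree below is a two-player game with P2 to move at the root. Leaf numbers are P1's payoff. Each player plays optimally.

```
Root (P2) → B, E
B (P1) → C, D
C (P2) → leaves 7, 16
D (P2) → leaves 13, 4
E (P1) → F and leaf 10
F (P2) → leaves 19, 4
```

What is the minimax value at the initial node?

C (P2): min(7, 16) = 7
D (P2): min(13, 4) = 4
B (P1): max(7, 4) = 7
F (P2): min(19, 4) = 4
E (P1): max(4, 10) = 10
Root (P2): min(7, 10) = 7

7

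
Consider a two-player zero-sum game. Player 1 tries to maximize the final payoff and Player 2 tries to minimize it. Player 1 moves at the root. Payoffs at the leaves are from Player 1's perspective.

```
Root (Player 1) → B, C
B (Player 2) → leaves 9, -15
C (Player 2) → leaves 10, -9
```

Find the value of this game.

-9

B (Player 2): min(9, -15) = -15
C (Player 2): min(10, -9) = -9
Root (Player 1): max(-15, -9) = -9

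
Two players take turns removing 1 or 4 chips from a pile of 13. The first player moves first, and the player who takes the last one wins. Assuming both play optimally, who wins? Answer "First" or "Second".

First

Compute winning (W) and losing (L) positions by backward induction:
i:   0  1  2  3  4  5  6  7  8  9 10 11 12 13
     L  W  L  W  W  L  W  L  W  W  L  W  L  W
Position 13 is W, so the first player wins.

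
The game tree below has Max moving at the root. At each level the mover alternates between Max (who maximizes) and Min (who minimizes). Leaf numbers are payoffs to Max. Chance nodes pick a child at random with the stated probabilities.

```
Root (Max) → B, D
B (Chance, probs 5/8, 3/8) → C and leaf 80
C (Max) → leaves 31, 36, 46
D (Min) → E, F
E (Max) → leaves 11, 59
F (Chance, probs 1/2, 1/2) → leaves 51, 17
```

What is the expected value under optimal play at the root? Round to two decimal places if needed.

C (Max): max(31, 36, 46) = 46
B (Chance): 5/8·46 + 3/8·80 = 58.75
E (Max): max(11, 59) = 59
F (Chance): 1/2·51 + 1/2·17 = 34
D (Min): min(59, 34) = 34
Root (Max): max(58.75, 34) = 58.75

58.75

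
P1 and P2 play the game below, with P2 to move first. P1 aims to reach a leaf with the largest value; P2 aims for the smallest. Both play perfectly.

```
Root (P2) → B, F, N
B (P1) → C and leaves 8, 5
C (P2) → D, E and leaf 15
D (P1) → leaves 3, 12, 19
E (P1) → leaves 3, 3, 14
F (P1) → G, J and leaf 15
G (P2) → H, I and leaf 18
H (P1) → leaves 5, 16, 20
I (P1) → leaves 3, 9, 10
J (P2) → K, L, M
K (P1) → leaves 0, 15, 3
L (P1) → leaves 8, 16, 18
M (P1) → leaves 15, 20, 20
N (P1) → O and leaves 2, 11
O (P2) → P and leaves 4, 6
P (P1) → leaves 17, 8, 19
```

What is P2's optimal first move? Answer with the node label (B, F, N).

D (P1): max(3, 12, 19) = 19
E (P1): max(3, 3, 14) = 14
C (P2): min(19, 14, 15) = 14
B (P1): max(14, 8, 5) = 14
H (P1): max(5, 16, 20) = 20
I (P1): max(3, 9, 10) = 10
G (P2): min(20, 10, 18) = 10
K (P1): max(0, 15, 3) = 15
L (P1): max(8, 16, 18) = 18
M (P1): max(15, 20, 20) = 20
J (P2): min(15, 18, 20) = 15
F (P1): max(10, 15, 15) = 15
P (P1): max(17, 8, 19) = 19
O (P2): min(19, 4, 6) = 4
N (P1): max(4, 2, 11) = 11
Root (P2): min(14, 15, 11) = 11
P2 picks the child with the lowest value: N (value 11).

N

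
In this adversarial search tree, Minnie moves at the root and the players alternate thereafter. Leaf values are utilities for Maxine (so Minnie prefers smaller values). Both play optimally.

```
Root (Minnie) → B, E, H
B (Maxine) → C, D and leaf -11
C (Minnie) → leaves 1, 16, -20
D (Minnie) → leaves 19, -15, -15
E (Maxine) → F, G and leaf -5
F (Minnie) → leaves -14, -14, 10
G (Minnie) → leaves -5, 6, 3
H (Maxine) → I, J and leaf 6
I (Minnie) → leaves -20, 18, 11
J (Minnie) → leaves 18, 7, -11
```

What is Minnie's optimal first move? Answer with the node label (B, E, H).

B

C (Minnie): min(1, 16, -20) = -20
D (Minnie): min(19, -15, -15) = -15
B (Maxine): max(-20, -15, -11) = -11
F (Minnie): min(-14, -14, 10) = -14
G (Minnie): min(-5, 6, 3) = -5
E (Maxine): max(-14, -5, -5) = -5
I (Minnie): min(-20, 18, 11) = -20
J (Minnie): min(18, 7, -11) = -11
H (Maxine): max(-20, -11, 6) = 6
Root (Minnie): min(-11, -5, 6) = -11
Minnie picks the child with the lowest value: B (value -11).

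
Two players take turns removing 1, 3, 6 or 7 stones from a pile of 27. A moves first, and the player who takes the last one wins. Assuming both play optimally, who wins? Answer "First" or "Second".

Positions where the player to move wins (W) vs loses (L):
i:   0  1  2  3  4  5  6  7  8  9 10 11 12 13 14 15 16 17 18 19 20 21 22 23 24 25 26 27
     L  W  L  W  L  W  W  W  W  W  W  W  L  W  L  W  L  W  W  W  W  W  W  W  L  W  L  W
Position 27 is W, so the first player wins.

First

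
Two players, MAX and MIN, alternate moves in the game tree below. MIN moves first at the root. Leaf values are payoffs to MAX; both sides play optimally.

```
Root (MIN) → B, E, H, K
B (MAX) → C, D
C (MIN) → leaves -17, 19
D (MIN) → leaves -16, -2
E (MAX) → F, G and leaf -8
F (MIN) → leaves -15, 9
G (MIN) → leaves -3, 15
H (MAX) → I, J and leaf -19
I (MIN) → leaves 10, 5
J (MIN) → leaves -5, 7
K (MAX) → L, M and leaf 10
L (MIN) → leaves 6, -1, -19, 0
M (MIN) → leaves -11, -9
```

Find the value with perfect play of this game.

-16

C (MIN): min(-17, 19) = -17
D (MIN): min(-16, -2) = -16
B (MAX): max(-17, -16) = -16
F (MIN): min(-15, 9) = -15
G (MIN): min(-3, 15) = -3
E (MAX): max(-15, -3, -8) = -3
I (MIN): min(10, 5) = 5
J (MIN): min(-5, 7) = -5
H (MAX): max(5, -5, -19) = 5
L (MIN): min(6, -1, -19, 0) = -19
M (MIN): min(-11, -9) = -11
K (MAX): max(-19, -11, 10) = 10
Root (MIN): min(-16, -3, 5, 10) = -16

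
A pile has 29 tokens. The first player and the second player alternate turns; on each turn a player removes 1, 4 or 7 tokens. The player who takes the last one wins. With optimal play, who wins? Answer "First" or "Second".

Second

i:   0  1  2  3  4  5  6  7  8  9 10 11 12 13 14 15 16 17 18 19 20 21 22 23 24 25 26 27 28 29
     L  W  L  W  W  L  W  W  L  W  L  W  W  L  W  W  L  W  L  W  W  L  W  W  L  W  L  W  W  L
Position 29 is L, so the second player wins.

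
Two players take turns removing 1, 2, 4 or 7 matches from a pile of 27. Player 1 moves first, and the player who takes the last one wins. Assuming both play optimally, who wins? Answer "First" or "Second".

Second

W/L table (W = player to move can force a win):
i:   0  1  2  3  4  5  6  7  8  9 10 11 12 13 14 15 16 17 18 19 20 21 22 23 24 25 26 27
     L  W  W  L  W  W  L  W  W  L  W  W  L  W  W  L  W  W  L  W  W  L  W  W  L  W  W  L
Position 27 is L, so the second player wins.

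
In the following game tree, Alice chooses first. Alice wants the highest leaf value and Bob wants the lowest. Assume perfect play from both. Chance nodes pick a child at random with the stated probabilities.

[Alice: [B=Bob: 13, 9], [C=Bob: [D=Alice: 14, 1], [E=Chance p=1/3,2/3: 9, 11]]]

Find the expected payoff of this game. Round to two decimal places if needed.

10.33

B (Bob): min(13, 9) = 9
D (Alice): max(14, 1) = 14
E (Chance): 1/3·9 + 2/3·11 = 10.33
C (Bob): min(14, 10.33) = 10.33
Root (Alice): max(9, 10.33) = 10.33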